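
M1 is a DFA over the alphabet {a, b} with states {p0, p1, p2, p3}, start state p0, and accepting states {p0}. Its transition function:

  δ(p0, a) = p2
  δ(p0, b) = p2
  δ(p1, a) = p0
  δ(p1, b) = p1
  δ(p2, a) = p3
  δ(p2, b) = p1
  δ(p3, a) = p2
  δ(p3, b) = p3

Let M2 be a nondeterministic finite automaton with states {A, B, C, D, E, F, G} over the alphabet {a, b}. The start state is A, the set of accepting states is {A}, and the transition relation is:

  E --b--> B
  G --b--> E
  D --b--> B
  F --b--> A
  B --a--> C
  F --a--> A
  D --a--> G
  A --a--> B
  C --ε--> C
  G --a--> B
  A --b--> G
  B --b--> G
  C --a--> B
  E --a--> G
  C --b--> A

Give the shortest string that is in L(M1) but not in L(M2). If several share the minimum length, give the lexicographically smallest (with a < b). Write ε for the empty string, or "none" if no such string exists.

The string aba is accepted by M1 but not by M2.
No shorter string lies in the difference, and aba is the lexicographically first length-3 string in L(M1) \ L(M2).

aba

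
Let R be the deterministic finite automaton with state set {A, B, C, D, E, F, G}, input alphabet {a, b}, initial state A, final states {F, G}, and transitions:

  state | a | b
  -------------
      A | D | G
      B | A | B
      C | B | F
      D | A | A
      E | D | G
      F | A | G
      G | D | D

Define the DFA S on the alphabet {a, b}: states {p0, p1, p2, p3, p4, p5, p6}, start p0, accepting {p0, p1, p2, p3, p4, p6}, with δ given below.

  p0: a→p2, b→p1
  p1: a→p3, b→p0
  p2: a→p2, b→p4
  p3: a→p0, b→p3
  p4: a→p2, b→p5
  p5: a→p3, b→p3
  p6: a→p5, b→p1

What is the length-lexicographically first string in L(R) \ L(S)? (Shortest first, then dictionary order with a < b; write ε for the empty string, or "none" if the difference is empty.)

The string abb is accepted by R but not by S.
No shorter string lies in the difference, and abb is the lexicographically first length-3 string in L(R) \ L(S).

abb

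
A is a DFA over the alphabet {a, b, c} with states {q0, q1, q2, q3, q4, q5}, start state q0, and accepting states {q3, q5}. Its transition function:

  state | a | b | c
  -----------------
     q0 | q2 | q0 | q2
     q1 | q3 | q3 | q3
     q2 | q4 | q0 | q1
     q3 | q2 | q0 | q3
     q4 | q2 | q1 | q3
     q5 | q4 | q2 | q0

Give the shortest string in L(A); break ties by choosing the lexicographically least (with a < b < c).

A breadth-first search from q0 reaches an accepting state first via the path q0 → q2 → q4 → q3 on input aac.
No string of length < 3 is accepted (BFS exhausts all shorter strings without reaching an accepting state), and aac is the lexicographically least accepting string of length 3.

aac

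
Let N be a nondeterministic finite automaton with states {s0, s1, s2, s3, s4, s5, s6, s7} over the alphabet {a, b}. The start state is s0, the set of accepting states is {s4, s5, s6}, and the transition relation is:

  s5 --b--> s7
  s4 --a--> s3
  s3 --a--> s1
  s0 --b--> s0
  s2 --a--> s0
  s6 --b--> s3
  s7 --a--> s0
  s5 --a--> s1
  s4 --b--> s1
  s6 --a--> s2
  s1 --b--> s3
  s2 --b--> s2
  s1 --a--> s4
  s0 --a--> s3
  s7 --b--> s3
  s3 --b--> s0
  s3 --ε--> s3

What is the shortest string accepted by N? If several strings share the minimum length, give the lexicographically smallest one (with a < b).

A breadth-first search from s0 reaches an accepting state first via the path s0 → s3 → s1 → s4 on input aaa.
No string of length < 3 is accepted (BFS exhausts all shorter strings without reaching an accepting state), and aaa is the lexicographically least accepting string of length 3.

aaa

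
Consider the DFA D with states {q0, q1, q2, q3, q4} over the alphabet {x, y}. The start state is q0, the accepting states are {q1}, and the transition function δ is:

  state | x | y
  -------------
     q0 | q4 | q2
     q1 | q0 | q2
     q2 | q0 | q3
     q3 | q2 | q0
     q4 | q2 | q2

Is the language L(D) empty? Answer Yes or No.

The states reachable from the start state are {q0, q2, q3, q4}.
None of the accepting states {q1} is reachable, so no string is accepted and L(D) = ∅.

Yes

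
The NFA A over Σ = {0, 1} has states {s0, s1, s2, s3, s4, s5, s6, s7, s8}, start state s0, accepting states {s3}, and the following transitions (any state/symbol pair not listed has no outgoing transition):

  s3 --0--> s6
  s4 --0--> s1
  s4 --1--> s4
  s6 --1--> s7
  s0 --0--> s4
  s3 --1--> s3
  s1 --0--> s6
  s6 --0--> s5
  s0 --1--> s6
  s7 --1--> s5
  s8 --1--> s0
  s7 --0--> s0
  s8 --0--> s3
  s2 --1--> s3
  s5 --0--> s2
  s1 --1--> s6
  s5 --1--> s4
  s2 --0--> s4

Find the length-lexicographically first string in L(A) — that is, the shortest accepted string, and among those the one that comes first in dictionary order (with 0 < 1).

1001

A breadth-first search from s0 reaches an accepting state first via the path s0 → s6 → s5 → s2 → s3 on input 1001.
No string of length < 4 is accepted (BFS exhausts all shorter strings without reaching an accepting state), and 1001 is the lexicographically least accepting string of length 4.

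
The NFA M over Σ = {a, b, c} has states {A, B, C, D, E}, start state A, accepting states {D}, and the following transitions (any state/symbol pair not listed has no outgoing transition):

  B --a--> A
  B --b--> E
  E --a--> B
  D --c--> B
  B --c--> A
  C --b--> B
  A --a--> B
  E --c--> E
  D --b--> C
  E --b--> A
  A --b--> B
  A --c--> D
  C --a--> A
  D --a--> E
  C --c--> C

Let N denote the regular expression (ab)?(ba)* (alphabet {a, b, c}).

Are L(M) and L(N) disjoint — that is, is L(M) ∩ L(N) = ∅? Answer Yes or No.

Yes

Converting the expression N to a DFA (subset construction, then merging equivalent states) gives the minimal DFA with states {n0, n1, n2, n3, n4}, start state n0, accepting states {n0, n4} and transitions n0: a→n1, b→n2, c→n3; n1: a→n3, b→n4, c→n3; n2: a→n4, b→n3, c→n3; n3: a→n3, b→n3, c→n3; n4: a→n3, b→n2, c→n3.
Exploring the product automaton M × N from the start pair (A, n0), following both machines on each input symbol, reaches 13 state pairs: (A, n0), (B, n1), (B, n2), (D, n3), (A, n3), (E, n4), (A, n4), (E, n3), (C, n3), (B, n3), (A, n2), (B, n4), (E, n2).
M accepts in {D} and N accepts in {n0, n4}; no reachable pair has both components accepting, so no string drives both machines to acceptance simultaneously and L(M) ∩ L(N) = ∅.
So no string is accepted by both, and the intersection is empty.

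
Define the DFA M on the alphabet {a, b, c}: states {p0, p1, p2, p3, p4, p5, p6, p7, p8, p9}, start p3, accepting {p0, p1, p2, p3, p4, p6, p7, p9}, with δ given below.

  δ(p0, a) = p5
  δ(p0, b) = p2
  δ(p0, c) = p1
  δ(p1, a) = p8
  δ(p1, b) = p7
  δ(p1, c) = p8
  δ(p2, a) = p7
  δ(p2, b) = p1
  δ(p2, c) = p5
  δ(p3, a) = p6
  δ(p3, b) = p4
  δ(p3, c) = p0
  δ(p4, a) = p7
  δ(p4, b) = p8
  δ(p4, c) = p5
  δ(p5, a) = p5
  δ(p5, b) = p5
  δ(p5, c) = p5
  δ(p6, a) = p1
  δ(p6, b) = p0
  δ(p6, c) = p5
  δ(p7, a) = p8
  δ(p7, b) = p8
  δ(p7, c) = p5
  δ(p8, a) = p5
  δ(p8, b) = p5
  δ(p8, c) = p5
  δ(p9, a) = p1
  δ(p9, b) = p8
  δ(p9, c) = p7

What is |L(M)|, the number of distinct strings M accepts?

The useful subgraph on states {p0, p1, p2, p3, p4, p6, p7} is acyclic, so L(M) is finite; the longest accepting path visits 6 useful states, giving maximum string length 5.
Counting accepting paths from p3 by length: 1 of length 0, 3 of length 1, 5 of length 2, 6 of length 3, 4 of length 4, 1 of length 5. Total 20.

20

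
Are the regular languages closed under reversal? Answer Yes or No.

Yes

Reverse every transition of an NFA for L, make the old start state the unique accepting state, and add a fresh start state with ε-moves to the old accepting states; this NFA accepts Lᴿ.
So the regular languages are closed under reversal.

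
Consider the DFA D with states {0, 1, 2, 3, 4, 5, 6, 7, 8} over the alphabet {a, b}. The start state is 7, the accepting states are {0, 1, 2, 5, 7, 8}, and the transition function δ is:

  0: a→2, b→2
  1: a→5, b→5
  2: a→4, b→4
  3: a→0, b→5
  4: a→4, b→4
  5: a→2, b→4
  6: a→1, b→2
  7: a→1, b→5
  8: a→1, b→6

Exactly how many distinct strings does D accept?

The useful subgraph on states {1, 2, 5, 7} is acyclic, so L(D) is finite; the longest accepting path visits 4 useful states, giving maximum string length 3.
Counting accepting paths from 7 by length: 1 of length 0, 2 of length 1, 3 of length 2, 2 of length 3. Total 8.

8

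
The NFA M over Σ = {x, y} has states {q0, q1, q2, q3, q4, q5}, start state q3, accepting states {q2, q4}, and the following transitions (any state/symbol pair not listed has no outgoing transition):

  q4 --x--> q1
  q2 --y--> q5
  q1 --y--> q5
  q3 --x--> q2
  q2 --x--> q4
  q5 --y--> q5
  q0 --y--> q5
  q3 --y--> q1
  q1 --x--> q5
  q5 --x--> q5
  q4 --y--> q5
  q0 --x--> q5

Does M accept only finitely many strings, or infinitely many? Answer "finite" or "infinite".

finite

The useful states (reachable from q3 and able to reach an accepting state) are {q2, q3, q4}.
Restricted to these states the transition graph has no cycle, so every accepting path has bounded length and L is finite.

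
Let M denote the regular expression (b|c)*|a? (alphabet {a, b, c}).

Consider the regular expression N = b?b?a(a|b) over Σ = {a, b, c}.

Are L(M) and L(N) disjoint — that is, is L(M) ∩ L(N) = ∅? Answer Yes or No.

Yes

Converting the expression M to a DFA (subset construction, then merging equivalent states) gives the minimal DFA with states {m0, m1, m2, m3}, start state m0, accepting states {m0, m1, m2} and transitions m0: a→m1, b→m2, c→m2; m1: a→m3, b→m3, c→m3; m2: a→m3, b→m2, c→m2; m3: a→m3, b→m3, c→m3.
Converting the expression N to a DFA (subset construction, then merging equivalent states) gives the minimal DFA with states {n0, n1, n2, n3, n4, n5}, start state n0, accepting states {n4} and transitions n0: a→n1, b→n2, c→n3; n1: a→n4, b→n4, c→n3; n2: a→n1, b→n5, c→n3; n3: a→n3, b→n3, c→n3; n4: a→n3, b→n3, c→n3; n5: a→n1, b→n3, c→n3.
Exploring the product automaton M × N from the start pair (m0, n0), following both machines on each input symbol, reaches 8 state pairs: (m0, n0), (m1, n1), (m2, n2), (m2, n3), (m3, n4), (m3, n3), (m3, n1), (m2, n5).
M accepts in {m0, m1, m2} and N accepts in {n4}; no reachable pair has both components accepting, so no string drives both machines to acceptance simultaneously and L(M) ∩ L(N) = ∅.
So no string is accepted by both, and the intersection is empty.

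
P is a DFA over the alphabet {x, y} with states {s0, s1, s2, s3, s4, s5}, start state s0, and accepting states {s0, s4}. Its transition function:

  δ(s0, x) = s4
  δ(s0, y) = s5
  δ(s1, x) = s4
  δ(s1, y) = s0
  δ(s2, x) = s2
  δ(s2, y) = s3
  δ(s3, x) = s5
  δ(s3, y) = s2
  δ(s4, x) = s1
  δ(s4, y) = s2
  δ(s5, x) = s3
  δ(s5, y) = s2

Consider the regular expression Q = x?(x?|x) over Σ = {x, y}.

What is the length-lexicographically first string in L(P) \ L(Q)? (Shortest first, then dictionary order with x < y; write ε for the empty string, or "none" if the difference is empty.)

The string xxx is accepted by P but not by Q.
No shorter string lies in the difference, and xxx is the lexicographically first length-3 string in L(P) \ L(Q).

xxx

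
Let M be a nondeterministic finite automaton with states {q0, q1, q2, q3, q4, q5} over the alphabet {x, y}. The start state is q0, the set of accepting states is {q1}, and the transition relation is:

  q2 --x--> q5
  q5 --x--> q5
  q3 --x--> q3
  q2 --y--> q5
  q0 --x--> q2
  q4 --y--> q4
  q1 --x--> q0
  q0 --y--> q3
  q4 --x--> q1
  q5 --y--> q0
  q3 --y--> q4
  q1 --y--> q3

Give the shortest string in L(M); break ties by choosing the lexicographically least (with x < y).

A breadth-first search from q0 reaches an accepting state first via the path q0 → q3 → q4 → q1 on input yyx.
No string of length < 3 is accepted (BFS exhausts all shorter strings without reaching an accepting state), and yyx is the lexicographically least accepting string of length 3.

yyx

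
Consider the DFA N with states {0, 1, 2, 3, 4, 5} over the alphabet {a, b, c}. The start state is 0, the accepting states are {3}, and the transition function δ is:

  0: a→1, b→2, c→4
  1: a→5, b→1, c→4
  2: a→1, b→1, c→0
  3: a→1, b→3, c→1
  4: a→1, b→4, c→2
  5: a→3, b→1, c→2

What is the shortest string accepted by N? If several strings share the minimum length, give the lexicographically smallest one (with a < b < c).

aaa

A breadth-first search from 0 reaches an accepting state first via the path 0 → 1 → 5 → 3 on input aaa.
No string of length < 3 is accepted (BFS exhausts all shorter strings without reaching an accepting state), and aaa is the lexicographically least accepting string of length 3.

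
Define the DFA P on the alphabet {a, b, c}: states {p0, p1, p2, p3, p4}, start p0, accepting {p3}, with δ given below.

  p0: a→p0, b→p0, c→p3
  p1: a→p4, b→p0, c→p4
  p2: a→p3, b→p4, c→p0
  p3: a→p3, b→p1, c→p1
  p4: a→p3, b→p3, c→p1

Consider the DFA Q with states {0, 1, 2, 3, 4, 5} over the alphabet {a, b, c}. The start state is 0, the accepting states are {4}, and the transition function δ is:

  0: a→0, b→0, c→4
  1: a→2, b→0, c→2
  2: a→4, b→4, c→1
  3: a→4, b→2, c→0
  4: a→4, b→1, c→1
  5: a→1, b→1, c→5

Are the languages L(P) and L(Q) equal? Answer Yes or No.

Exploring the product automaton P × Q from the start pair (p0, 0), following both machines on each input symbol, reaches 4 state pairs: (p0, 0), (p3, 4), (p1, 1), (p4, 2).
P accepts in {p3} and Q accepts in {4}. In every reachable pair the two components are either both accepting — (p3, 4) — or both non-accepting, so no string is accepted by exactly one of the machines: L(P) \ L(Q) and L(Q) \ L(P) are both empty.
Hence every string is accepted by P iff it is accepted by Q, and the two languages coincide.

Yes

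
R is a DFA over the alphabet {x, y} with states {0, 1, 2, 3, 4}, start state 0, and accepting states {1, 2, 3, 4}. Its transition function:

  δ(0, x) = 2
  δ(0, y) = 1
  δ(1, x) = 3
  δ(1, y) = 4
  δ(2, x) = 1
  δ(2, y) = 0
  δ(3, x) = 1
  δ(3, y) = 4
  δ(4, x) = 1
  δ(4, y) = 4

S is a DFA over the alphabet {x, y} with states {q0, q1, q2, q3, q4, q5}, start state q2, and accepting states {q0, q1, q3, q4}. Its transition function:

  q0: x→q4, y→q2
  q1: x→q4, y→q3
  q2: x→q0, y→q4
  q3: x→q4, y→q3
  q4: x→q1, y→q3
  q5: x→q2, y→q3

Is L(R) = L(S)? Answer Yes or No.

Yes

Exploring the product automaton R × S from the start pair (0, q2), following both machines on each input symbol, reaches 5 state pairs: (0, q2), (2, q0), (1, q4), (3, q1), (4, q3).
R accepts in {1, 2, 3, 4} and S accepts in {q0, q1, q3, q4}. In every reachable pair the two components are either both accepting — (2, q0), (1, q4), (3, q1), (4, q3) — or both non-accepting, so no string is accepted by exactly one of the machines: L(R) \ L(S) and L(S) \ L(R) are both empty.
Hence every string is accepted by R iff it is accepted by S, and the two languages coincide.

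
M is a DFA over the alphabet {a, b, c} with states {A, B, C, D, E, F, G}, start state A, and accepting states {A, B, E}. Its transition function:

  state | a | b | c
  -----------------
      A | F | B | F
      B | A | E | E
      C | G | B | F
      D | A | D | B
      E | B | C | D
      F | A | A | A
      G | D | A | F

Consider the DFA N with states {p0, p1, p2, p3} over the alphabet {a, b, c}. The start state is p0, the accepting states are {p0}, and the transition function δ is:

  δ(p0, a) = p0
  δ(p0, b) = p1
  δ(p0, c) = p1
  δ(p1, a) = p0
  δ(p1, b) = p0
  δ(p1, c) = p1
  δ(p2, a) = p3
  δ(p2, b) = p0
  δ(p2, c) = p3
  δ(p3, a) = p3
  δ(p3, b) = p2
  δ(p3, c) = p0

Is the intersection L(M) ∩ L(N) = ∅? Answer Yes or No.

The empty string ε is accepted by both M and N.
Hence L(M) ∩ L(N) ≠ ∅.

No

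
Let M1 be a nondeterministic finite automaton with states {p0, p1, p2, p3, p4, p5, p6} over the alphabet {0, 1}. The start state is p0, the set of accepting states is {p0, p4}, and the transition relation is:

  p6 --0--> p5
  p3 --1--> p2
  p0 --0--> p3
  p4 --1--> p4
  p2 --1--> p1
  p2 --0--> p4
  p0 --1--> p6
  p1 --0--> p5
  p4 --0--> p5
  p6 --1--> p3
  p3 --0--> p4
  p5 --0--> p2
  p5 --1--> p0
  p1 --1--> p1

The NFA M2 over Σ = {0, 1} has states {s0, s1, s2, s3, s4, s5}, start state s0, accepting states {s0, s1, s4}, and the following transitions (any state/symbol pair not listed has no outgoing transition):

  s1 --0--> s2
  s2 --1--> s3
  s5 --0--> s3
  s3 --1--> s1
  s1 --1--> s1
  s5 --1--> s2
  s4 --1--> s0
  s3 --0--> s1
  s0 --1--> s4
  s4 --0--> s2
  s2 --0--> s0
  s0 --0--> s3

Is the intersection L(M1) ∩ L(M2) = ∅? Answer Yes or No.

The empty string ε is accepted by both M1 and M2.
Hence L(M1) ∩ L(M2) ≠ ∅.

No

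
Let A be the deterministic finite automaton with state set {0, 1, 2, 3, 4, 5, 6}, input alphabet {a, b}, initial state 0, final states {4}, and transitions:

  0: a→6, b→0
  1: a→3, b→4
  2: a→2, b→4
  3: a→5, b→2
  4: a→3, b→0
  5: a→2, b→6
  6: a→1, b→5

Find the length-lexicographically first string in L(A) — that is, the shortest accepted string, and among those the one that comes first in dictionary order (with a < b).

A breadth-first search from 0 reaches an accepting state first via the path 0 → 6 → 1 → 4 on input aab.
No string of length < 3 is accepted (BFS exhausts all shorter strings without reaching an accepting state), and aab is the lexicographically least accepting string of length 3.

aab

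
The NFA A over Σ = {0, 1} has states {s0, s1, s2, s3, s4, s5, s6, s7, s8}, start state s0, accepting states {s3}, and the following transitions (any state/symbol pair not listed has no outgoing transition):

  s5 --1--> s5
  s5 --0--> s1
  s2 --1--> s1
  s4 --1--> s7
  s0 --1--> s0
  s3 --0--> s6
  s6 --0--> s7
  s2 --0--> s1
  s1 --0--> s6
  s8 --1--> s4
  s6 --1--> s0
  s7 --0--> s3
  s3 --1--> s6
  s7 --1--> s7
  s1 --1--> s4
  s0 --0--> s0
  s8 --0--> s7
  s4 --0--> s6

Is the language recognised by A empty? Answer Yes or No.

The states reachable from the start state are {s0}.
None of the accepting states {s3} is reachable, so no string is accepted and L(A) = ∅.

Yes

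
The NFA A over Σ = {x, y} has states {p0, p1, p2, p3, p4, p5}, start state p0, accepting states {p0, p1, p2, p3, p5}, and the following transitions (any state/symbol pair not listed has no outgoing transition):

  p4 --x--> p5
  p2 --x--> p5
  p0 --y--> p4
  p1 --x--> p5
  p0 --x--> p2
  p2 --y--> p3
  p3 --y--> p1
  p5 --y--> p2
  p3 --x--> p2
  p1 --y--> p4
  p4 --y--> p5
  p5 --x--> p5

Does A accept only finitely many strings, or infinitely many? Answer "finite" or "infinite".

infinite

State p2 is reachable from the start and can reach an accepting state, and it lies on the cycle p2 → p3 → p1 → p4 → p5 → p2.
Traversing that cycle any number of times yields accepted strings of unbounded length, so the language is infinite.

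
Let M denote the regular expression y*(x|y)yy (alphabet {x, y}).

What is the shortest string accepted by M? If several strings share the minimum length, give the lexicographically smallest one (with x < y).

By inspection of the expression, no string of length less than 3 matches, and xyy is the lexicographically first match of length 3.

xyy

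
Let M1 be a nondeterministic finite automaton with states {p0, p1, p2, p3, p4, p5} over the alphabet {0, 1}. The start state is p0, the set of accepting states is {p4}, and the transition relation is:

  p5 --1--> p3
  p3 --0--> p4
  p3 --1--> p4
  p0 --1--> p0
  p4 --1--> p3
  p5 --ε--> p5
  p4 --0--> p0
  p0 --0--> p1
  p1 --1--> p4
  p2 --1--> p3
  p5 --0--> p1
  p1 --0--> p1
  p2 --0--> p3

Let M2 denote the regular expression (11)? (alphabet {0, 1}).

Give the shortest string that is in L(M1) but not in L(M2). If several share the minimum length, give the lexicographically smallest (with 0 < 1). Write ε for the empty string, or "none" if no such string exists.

01

The string 01 is accepted by M1 but not by M2.
No shorter string lies in the difference, and 01 is the lexicographically first length-2 string in L(M1) \ L(M2).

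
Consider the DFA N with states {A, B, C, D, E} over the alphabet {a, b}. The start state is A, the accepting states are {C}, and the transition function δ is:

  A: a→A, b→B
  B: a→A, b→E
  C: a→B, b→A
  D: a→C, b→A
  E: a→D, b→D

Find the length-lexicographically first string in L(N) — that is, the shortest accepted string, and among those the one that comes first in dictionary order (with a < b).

A breadth-first search from A reaches an accepting state first via the path A → B → E → D → C on input bbaa.
No string of length < 4 is accepted (BFS exhausts all shorter strings without reaching an accepting state), and bbaa is the lexicographically least accepting string of length 4.

bbaa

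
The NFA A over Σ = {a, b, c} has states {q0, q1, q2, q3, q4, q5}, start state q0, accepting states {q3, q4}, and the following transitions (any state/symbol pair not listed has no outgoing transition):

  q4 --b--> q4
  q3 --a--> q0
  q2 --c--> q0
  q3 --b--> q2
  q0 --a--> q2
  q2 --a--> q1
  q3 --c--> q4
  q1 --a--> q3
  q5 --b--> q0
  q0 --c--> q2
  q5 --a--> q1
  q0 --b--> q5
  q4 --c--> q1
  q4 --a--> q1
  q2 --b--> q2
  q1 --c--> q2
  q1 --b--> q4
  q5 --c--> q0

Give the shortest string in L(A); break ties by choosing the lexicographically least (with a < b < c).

A breadth-first search from q0 reaches an accepting state first via the path q0 → q2 → q1 → q3 on input aaa.
No string of length < 3 is accepted (BFS exhausts all shorter strings without reaching an accepting state), and aaa is the lexicographically least accepting string of length 3.

aaa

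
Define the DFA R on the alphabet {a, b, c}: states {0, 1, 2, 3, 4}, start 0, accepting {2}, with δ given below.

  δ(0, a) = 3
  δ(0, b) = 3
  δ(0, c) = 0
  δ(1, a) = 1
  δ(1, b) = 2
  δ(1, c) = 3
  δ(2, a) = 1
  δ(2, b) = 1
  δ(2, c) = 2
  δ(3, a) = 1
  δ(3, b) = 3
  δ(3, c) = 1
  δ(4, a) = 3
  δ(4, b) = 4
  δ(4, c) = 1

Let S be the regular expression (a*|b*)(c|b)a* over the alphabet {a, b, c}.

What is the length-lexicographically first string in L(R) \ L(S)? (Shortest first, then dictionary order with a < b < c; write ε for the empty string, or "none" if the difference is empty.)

acb

The string acb is accepted by R but not by S.
No shorter string lies in the difference, and acb is the lexicographically first length-3 string in L(R) \ L(S).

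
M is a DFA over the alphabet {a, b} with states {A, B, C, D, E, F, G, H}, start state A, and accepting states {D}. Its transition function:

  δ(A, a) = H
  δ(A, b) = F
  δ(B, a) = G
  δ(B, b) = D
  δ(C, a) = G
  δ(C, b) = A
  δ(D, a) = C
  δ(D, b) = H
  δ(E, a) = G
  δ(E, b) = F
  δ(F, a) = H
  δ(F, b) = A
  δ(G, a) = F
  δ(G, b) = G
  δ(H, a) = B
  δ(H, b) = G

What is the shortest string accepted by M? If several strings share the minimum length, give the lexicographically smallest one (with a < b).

A breadth-first search from A reaches an accepting state first via the path A → H → B → D on input aab.
No string of length < 3 is accepted (BFS exhausts all shorter strings without reaching an accepting state), and aab is the lexicographically least accepting string of length 3.

aab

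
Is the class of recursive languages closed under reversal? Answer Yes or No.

Yes

Reverse the input on the tape and then run the decider for L; this halts and accepts exactly Lᴿ.
So the recursive languages are closed under reversal.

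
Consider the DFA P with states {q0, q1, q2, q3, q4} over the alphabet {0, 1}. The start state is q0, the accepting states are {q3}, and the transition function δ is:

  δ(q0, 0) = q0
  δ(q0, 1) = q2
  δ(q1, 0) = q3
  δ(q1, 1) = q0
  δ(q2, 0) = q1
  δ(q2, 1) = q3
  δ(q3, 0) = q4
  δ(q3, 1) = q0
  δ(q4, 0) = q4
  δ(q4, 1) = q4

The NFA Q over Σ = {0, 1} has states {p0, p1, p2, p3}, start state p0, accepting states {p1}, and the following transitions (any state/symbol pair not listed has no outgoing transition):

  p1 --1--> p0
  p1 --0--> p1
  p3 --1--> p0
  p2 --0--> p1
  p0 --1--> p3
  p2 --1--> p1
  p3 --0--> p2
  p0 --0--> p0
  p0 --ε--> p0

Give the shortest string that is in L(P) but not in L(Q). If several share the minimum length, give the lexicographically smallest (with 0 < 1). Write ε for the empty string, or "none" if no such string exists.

The string 11 is accepted by P but not by Q.
No shorter string lies in the difference, and 11 is the lexicographically first length-2 string in L(P) \ L(Q).

11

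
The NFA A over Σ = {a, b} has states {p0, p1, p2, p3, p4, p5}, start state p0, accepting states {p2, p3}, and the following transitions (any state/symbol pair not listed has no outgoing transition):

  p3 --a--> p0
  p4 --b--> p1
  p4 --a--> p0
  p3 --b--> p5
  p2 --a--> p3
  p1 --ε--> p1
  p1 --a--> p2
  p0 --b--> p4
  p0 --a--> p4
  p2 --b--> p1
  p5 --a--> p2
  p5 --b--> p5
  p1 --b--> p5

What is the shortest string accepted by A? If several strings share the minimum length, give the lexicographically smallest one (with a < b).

aba

A breadth-first search from p0 reaches an accepting state first via the path p0 → p4 → p1 → p2 on input aba.
No string of length < 3 is accepted (BFS exhausts all shorter strings without reaching an accepting state), and aba is the lexicographically least accepting string of length 3.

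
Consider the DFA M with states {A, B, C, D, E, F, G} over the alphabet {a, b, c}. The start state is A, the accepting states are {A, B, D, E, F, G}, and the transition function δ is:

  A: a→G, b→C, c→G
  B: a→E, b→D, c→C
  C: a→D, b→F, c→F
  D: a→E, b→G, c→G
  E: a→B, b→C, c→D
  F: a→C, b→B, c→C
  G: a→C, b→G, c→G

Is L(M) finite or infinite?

infinite

State C is reachable from the start and can reach an accepting state, and it lies on the cycle C → D → E → B → C.
Traversing that cycle any number of times yields accepted strings of unbounded length, so the language is infinite.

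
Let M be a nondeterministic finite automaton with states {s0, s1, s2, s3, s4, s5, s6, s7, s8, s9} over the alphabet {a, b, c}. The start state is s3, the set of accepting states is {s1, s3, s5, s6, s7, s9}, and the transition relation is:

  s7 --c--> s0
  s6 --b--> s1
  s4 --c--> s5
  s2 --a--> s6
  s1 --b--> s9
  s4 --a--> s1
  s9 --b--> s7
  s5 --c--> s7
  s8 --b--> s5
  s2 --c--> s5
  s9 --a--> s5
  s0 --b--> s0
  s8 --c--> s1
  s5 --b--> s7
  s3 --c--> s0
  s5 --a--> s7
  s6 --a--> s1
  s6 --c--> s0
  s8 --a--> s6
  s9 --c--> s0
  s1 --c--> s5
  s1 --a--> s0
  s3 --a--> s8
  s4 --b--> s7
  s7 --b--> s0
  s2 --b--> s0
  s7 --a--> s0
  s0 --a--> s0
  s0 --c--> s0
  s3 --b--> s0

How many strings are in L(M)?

39

The useful subgraph on states {s1, s3, s5, s6, s7, s8, s9} is acyclic, so L(M) is finite; the longest accepting path visits 7 useful states, giving maximum string length 6.
Counting accepting paths from s3 by length: 1 of length 0, 3 of length 2, 7 of length 3, 9 of length 4, 13 of length 5, 6 of length 6. Total 39.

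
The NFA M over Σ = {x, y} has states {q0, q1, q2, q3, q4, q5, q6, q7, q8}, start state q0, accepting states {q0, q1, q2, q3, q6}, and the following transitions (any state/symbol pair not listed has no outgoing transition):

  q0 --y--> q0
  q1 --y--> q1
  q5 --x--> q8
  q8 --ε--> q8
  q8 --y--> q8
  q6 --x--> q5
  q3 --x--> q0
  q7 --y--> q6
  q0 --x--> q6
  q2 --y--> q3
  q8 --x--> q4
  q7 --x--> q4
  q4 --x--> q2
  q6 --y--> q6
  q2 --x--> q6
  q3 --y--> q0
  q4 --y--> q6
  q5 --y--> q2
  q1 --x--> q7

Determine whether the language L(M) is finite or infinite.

infinite

State q0 is reachable from the start and can reach an accepting state, and it lies on the cycle q0 → q0.
Traversing that cycle any number of times yields accepted strings of unbounded length, so the language is infinite.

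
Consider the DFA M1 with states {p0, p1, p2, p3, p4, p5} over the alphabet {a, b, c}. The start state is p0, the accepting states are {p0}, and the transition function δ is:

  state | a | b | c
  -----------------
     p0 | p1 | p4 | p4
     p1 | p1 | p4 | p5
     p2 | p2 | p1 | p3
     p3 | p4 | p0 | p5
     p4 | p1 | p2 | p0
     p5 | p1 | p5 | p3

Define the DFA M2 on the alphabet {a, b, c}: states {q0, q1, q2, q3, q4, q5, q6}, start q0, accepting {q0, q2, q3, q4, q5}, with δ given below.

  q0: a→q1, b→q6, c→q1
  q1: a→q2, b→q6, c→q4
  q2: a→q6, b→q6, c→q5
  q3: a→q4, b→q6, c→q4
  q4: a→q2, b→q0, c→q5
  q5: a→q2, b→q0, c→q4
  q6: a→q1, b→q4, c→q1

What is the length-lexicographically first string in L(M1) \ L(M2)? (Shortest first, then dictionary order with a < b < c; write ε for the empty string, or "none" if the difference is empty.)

bc

The string bc is accepted by M1 but not by M2.
No shorter string lies in the difference, and bc is the lexicographically first length-2 string in L(M1) \ L(M2).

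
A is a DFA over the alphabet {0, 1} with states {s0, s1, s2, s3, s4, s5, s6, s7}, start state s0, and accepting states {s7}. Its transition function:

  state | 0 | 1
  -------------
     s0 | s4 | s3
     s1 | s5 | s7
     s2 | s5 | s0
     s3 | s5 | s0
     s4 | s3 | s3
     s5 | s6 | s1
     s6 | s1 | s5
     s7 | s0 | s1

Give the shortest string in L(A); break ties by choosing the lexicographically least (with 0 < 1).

1011

A breadth-first search from s0 reaches an accepting state first via the path s0 → s3 → s5 → s1 → s7 on input 1011.
No string of length < 4 is accepted (BFS exhausts all shorter strings without reaching an accepting state), and 1011 is the lexicographically least accepting string of length 4.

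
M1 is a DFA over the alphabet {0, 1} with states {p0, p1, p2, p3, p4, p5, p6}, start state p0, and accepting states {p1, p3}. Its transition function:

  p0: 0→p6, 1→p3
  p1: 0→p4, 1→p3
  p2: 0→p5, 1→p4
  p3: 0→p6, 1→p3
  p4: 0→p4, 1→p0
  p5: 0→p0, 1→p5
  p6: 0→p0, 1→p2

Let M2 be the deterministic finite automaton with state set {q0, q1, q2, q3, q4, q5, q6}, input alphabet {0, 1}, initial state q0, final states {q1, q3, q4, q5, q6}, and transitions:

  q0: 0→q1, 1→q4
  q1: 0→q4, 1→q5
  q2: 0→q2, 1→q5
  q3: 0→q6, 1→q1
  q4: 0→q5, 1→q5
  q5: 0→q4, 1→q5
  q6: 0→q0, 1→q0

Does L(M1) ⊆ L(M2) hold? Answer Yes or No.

Yes

Exploring the product automaton M1 × M2 from the start pair (p0, q0), following both machines on each input symbol, reaches 13 state pairs: (p0, q0), (p6, q1), (p3, q4), (p0, q4), (p2, q5), (p6, q5), (p3, q5), (p5, q4), (p4, q5), (p6, q4), (p0, q5), (p5, q5), (p4, q4).
M1 accepts in {p1, p3} and M2 accepts in {q1, q3, q4, q5, q6}. The reachable pairs whose M1-component is accepting are (p3, q4), (p3, q5); in each of them the M2-component is accepting too, so the product for L(M1) \ L(M2) (M1-component accepting, M2-component rejecting) has no reachable accepting pair and the difference is empty.
Hence every string in L(M1) is also in L(M2).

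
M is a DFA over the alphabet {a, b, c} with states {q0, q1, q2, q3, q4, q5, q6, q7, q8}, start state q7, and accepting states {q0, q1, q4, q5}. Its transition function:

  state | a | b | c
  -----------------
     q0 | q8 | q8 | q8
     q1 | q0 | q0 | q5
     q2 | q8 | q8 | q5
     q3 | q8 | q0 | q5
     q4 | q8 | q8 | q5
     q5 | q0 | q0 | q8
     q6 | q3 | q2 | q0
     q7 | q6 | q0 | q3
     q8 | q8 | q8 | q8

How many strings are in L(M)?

The useful subgraph on states {q0, q2, q3, q5, q6, q7} is acyclic, so L(M) is finite; the longest accepting path visits 5 useful states, giving maximum string length 4.
Counting accepting paths from q7 by length: 1 of length 1, 3 of length 2, 5 of length 3, 4 of length 4. Total 13.

13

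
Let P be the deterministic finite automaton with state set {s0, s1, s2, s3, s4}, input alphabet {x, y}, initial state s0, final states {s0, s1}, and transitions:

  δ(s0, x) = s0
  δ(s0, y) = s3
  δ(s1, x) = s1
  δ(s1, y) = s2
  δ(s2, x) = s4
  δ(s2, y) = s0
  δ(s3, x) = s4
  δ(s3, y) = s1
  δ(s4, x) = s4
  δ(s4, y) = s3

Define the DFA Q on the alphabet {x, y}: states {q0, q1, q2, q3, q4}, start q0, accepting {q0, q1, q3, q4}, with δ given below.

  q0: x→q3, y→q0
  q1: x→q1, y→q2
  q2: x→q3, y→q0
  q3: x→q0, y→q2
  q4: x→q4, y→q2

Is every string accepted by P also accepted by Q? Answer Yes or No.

Yes

Exploring the product automaton P × Q from the start pair (s0, q0), following both machines on each input symbol, reaches 10 state pairs: (s0, q0), (s0, q3), (s3, q0), (s3, q2), (s4, q3), (s1, q0), (s4, q0), (s1, q3), (s2, q0), (s2, q2).
P accepts in {s0, s1} and Q accepts in {q0, q1, q3, q4}. The reachable pairs whose P-component is accepting are (s0, q0), (s0, q3), (s1, q0), (s1, q3); in each of them the Q-component is accepting too, so the product for L(P) \ L(Q) (P-component accepting, Q-component rejecting) has no reachable accepting pair and the difference is empty.
Hence every string in L(P) is also in L(Q).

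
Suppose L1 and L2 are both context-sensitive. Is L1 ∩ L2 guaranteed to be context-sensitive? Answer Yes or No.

Yes

An LBA keeps a copy of the input on a second track, runs the LBA for L₁, and if that accepts restores the input and runs the LBA for L₂; linear space suffices, so L₁ ∩ L₂ is context-sensitive.
So the context-sensitive languages are closed under intersection.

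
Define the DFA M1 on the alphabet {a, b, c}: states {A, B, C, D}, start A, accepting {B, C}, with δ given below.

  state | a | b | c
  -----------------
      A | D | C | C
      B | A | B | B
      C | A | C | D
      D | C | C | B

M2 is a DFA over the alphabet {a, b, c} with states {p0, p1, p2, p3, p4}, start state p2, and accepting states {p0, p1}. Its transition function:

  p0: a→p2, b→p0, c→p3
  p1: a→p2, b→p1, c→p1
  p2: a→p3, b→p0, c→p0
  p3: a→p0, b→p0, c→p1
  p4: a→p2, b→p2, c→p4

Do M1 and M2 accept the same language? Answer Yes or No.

Yes

Exploring the product automaton M1 × M2 from the start pair (A, p2), following both machines on each input symbol, reaches 4 state pairs: (A, p2), (D, p3), (C, p0), (B, p1).
M1 accepts in {B, C} and M2 accepts in {p0, p1}. In every reachable pair the two components are either both accepting — (C, p0), (B, p1) — or both non-accepting, so no string is accepted by exactly one of the machines: L(M1) \ L(M2) and L(M2) \ L(M1) are both empty.
Hence every string is accepted by M1 iff it is accepted by M2, and the two languages coincide.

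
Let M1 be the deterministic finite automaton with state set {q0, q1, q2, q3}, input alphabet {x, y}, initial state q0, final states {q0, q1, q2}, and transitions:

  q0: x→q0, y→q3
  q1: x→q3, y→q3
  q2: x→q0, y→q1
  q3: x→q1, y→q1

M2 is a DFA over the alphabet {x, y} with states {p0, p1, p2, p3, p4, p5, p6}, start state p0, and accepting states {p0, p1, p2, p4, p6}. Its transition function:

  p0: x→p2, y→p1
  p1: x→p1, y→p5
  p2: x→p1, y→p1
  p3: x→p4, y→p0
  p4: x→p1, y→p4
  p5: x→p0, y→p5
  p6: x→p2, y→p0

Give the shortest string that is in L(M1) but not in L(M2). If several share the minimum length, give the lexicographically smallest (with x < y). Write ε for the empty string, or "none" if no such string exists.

The string yy is accepted by M1 but not by M2.
No shorter string lies in the difference, and yy is the lexicographically first length-2 string in L(M1) \ L(M2).

yy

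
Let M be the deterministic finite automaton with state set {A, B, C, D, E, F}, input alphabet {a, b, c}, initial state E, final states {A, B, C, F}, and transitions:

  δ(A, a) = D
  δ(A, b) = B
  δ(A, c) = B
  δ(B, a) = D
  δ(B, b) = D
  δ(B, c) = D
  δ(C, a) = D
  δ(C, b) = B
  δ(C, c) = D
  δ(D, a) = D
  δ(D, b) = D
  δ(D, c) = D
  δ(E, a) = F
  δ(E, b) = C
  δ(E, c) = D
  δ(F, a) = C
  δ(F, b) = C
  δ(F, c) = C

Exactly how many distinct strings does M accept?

9

The useful subgraph on states {B, C, E, F} is acyclic, so L(M) is finite; the longest accepting path visits 4 useful states, giving maximum string length 3.
Counting accepting paths from E by length: 2 of length 1, 4 of length 2, 3 of length 3. Total 9.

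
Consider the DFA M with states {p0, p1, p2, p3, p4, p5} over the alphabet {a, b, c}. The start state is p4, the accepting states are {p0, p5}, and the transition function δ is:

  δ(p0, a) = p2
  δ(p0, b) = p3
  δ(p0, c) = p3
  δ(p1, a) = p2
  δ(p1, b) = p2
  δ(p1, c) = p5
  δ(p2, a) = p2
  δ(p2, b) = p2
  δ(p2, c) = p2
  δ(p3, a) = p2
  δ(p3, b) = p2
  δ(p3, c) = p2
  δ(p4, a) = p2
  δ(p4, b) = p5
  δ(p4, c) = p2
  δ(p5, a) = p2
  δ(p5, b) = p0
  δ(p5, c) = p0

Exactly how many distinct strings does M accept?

The useful subgraph on states {p0, p4, p5} is acyclic, so L(M) is finite; the longest accepting path visits 3 useful states, giving maximum string length 2.
Counting accepting paths from p4 by length: 1 of length 1, 2 of length 2. Total 3.

3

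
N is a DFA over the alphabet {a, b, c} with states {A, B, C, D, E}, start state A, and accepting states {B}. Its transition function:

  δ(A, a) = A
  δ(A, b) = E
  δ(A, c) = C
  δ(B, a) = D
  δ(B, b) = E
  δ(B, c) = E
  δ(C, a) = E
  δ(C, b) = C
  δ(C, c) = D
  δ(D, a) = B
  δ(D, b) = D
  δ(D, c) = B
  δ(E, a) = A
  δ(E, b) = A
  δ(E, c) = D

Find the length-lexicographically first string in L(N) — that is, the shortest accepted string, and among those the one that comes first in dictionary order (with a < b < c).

bca

A breadth-first search from A reaches an accepting state first via the path A → E → D → B on input bca.
No string of length < 3 is accepted (BFS exhausts all shorter strings without reaching an accepting state), and bca is the lexicographically least accepting string of length 3.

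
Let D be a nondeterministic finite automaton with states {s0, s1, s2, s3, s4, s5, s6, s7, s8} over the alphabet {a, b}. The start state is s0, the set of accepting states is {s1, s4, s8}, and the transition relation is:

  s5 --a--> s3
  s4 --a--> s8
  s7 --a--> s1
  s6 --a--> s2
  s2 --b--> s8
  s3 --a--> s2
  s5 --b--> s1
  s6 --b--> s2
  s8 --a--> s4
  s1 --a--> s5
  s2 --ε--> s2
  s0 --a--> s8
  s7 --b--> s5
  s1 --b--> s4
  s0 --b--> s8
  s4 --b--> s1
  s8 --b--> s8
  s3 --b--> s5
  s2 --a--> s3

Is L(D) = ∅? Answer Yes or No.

No

The string a is accepted: the run s0 → s8 ends in the accepting state s8.
Since at least one string is accepted, L(D) is not empty.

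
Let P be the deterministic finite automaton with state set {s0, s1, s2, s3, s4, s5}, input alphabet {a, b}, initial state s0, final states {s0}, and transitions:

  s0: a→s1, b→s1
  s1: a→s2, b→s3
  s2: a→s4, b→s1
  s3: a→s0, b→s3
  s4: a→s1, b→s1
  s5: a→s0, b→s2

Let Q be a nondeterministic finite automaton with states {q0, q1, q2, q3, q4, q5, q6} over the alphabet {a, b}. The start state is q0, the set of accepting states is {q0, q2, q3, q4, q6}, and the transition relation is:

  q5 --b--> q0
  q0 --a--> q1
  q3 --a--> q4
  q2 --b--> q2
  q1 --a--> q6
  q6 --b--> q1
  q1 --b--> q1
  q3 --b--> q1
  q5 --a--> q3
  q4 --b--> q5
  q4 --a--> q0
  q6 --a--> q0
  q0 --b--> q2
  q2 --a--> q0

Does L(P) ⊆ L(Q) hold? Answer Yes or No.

Exploring the product automaton P × Q from the start pair (s0, q0), following both machines on each input symbol, reaches 14 state pairs: (s0, q0), (s1, q1), (s1, q2), (s2, q6), (s3, q1), (s2, q0), (s3, q2), (s4, q0), (s0, q6), (s4, q1), (s1, q0), (s1, q6), (s2, q1), (s4, q6).
P accepts in {s0} and Q accepts in {q0, q2, q3, q4, q6}. The reachable pairs whose P-component is accepting are (s0, q0), (s0, q6); in each of them the Q-component is accepting too, so the product for L(P) \ L(Q) (P-component accepting, Q-component rejecting) has no reachable accepting pair and the difference is empty.
Hence every string in L(P) is also in L(Q).

Yes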